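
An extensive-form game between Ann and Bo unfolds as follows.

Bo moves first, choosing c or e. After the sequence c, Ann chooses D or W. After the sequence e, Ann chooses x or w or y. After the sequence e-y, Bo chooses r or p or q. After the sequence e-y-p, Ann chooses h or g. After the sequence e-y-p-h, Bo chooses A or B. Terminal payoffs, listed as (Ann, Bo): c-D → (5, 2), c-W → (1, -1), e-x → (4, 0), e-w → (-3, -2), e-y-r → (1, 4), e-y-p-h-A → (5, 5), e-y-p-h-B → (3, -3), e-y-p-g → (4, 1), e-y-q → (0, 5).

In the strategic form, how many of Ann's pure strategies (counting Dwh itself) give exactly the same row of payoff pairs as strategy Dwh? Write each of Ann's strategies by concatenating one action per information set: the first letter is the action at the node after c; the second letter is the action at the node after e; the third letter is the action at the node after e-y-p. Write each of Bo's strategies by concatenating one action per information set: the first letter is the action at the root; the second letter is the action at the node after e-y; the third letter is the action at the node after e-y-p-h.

2

Row for Dwh (columns crA, crB, cpA, cpB, cqA, cqB, erA, erB, epA, epB, eqA, eqB): (5,2) (5,2) (5,2) (5,2) (5,2) (5,2) (-3,-2) (-3,-2) (-3,-2) (-3,-2) (-3,-2) (-3,-2).
Under Dwh, Ann's choice at the node after e-y-p can never be reached regardless of what Bo does, so varying those choices leaves every outcome unchanged.
Holding the reachable choices fixed and varying the unreachable one freely already gives 2 equivalent strategies.
No other strategy reproduces this row, so those 2 are the full class: Dwh, Dwg.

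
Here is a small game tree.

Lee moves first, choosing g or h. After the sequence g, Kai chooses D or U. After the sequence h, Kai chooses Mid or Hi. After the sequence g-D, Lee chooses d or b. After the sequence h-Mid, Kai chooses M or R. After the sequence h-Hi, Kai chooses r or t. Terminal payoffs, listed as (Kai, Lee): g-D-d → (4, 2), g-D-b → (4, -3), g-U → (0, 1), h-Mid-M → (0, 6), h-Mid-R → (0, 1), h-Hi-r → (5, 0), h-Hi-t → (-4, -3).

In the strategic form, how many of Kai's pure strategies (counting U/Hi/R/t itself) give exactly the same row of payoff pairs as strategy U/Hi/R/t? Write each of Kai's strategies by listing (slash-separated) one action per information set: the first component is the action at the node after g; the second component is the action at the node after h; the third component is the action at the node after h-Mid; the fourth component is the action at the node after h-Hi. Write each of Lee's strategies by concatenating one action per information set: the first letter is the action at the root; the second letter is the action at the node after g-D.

Row for U/Hi/R/t (columns gd, gb, hd, hb): (0,1) (0,1) (-4,-3) (-4,-3).
Under U/Hi/R/t, Kai's choice at the node after h-Mid can never be reached regardless of what Lee does, so varying those choices leaves every outcome unchanged.
Holding the reachable choices fixed and varying the unreachable one freely already gives 2 equivalent strategies.
No other strategy reproduces this row, so those 2 are the full class: U/Hi/M/t, U/Hi/R/t.

2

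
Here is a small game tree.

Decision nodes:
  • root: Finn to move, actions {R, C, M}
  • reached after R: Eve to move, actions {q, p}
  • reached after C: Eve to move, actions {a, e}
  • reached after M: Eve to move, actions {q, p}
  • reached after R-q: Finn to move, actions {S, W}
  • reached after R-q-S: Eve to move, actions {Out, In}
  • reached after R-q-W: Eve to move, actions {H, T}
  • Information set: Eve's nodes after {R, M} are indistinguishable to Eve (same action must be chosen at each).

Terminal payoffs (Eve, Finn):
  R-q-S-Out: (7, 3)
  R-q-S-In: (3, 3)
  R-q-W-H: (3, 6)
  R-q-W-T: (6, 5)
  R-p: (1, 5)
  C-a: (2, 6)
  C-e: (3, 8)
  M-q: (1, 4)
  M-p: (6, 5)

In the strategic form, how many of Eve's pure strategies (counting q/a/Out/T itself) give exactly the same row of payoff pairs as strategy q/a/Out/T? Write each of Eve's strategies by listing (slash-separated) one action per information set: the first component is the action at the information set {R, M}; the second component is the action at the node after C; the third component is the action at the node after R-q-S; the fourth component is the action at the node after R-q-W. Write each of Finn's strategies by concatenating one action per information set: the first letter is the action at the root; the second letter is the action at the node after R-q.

1

Row for q/a/Out/T (columns RS, RW, CS, CW, MS, MW): (7,3) (6,5) (2,6) (2,6) (1,4) (1,4).
Every one of Eve's information sets is on the play path for some reply by Finn when Eve follows q/a/Out/T.
Changing the action at any of them therefore changes at least one column, so only q/a/Out/T itself gives this row.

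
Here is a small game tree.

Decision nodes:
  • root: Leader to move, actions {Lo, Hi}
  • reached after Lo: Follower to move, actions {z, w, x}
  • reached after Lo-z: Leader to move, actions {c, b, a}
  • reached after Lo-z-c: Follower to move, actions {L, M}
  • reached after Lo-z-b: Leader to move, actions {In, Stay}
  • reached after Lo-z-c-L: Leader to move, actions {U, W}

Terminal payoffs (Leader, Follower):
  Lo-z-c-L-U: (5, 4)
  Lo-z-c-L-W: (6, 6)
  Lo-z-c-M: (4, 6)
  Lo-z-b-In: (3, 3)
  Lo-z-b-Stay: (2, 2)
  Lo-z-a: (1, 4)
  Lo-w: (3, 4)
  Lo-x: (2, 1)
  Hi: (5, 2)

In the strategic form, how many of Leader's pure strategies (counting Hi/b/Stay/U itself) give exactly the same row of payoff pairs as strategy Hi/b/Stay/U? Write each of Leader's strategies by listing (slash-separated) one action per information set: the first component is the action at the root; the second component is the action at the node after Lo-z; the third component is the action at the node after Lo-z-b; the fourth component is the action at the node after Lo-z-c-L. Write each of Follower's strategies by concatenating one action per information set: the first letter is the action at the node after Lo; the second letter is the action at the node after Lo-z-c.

Row for Hi/b/Stay/U (columns zL, zM, wL, wM, xL, xM): (5,2) (5,2) (5,2) (5,2) (5,2) (5,2).
Under Hi/b/Stay/U, Leader's choice at the node after Lo-z and at the node after Lo-z-b and at the node after Lo-z-c-L can never be reached regardless of what Follower does, so varying those choices leaves every outcome unchanged.
Holding the reachable choices fixed and varying the unreachable ones freely already gives 3 × 2 × 2 = 12 equivalent strategies.
No other strategy reproduces this row, so those 12 are the full class: Hi/c/In/U, Hi/c/In/W, Hi/c/Stay/U, Hi/c/Stay/W, Hi/b/In/U, Hi/b/In/W, Hi/b/Stay/U, Hi/b/Stay/W, Hi/a/In/U, Hi/a/In/W, Hi/a/Stay/U, Hi/a/Stay/W.

12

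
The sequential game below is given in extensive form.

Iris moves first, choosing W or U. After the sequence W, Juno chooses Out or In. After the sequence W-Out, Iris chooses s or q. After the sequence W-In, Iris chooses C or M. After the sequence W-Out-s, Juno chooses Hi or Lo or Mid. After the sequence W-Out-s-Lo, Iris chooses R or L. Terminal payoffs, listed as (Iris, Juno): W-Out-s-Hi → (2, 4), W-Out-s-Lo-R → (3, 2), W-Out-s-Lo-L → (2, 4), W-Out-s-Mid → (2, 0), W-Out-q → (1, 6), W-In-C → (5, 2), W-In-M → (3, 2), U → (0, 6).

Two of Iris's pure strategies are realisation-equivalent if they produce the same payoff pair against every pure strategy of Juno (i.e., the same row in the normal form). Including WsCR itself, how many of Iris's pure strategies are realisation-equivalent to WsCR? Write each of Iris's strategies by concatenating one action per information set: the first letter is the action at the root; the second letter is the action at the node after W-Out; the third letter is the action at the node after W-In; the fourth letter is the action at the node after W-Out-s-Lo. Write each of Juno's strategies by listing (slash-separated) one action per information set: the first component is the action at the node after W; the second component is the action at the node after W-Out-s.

1

Row for WsCR (columns Out/Hi, Out/Lo, Out/Mid, In/Hi, In/Lo, In/Mid): (2,4) (3,2) (2,0) (5,2) (5,2) (5,2).
Every one of Iris's information sets is on the play path for some reply by Juno when Iris follows WsCR.
Changing the action at any of them therefore changes at least one column, so only WsCR itself gives this row.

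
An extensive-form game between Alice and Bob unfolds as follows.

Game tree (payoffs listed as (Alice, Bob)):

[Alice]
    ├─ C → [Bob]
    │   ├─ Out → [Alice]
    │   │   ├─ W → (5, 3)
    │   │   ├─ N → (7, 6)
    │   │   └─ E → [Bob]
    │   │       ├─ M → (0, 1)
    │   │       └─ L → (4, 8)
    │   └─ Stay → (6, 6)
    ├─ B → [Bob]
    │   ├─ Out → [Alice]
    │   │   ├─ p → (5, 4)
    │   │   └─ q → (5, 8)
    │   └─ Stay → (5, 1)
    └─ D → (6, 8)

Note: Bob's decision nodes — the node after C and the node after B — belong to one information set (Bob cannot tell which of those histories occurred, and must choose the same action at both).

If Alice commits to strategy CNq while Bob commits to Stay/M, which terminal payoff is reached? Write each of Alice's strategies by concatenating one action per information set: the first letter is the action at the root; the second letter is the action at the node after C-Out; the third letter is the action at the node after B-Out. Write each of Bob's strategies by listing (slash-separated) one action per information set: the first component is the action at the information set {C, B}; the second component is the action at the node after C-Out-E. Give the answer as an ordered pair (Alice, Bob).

Trace the play path from the root:
  Alice plays C
  Bob plays Stay at [C]
→ terminal payoff (6, 6).
(Alice's choice at the node after C-Out is never reached on this path, so it doesn't affect the outcome.)

(6, 6)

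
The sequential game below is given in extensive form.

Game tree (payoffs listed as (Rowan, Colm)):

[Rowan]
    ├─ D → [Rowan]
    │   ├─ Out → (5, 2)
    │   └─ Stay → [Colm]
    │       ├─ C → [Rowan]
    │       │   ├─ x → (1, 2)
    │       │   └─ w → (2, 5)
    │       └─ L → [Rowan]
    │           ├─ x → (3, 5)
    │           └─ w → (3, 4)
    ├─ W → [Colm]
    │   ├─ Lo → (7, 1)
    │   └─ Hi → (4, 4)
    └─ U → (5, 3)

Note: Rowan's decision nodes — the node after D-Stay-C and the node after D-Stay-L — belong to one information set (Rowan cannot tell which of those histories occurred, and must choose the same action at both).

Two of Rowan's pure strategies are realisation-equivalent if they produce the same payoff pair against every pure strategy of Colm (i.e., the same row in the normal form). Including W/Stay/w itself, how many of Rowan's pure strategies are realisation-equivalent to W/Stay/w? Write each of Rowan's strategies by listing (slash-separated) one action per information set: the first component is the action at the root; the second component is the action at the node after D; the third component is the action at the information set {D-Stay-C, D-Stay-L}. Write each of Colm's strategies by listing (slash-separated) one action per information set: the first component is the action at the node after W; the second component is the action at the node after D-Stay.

4

Row for W/Stay/w (columns Lo/C, Lo/L, Hi/C, Hi/L): (7,1) (7,1) (4,4) (4,4).
Under W/Stay/w, Rowan's choice at the node after D and at the information set {D-Stay-C, D-Stay-L} can never be reached regardless of what Colm does, so varying those choices leaves every outcome unchanged.
Holding the reachable choices fixed and varying the unreachable ones freely already gives 2 × 2 = 4 equivalent strategies.
No other strategy reproduces this row, so those 4 are the full class: W/Out/x, W/Out/w, W/Stay/x, W/Stay/w.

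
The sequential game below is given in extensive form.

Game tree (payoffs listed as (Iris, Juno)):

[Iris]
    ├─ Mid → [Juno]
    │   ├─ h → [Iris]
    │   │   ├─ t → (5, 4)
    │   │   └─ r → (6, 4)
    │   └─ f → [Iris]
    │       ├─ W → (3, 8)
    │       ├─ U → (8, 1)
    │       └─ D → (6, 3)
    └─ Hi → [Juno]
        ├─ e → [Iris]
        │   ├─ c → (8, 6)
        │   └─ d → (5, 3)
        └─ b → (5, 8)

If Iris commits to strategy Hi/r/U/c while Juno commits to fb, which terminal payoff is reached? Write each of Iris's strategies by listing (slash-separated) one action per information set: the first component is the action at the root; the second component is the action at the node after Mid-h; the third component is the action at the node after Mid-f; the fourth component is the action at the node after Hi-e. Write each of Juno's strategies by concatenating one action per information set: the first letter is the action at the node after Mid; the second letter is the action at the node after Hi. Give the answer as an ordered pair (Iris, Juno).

(5, 8)

Trace the play path from the root:
  Iris plays Hi
  Juno plays b at [Hi]
→ terminal payoff (5, 8).
(Iris's choice at the node after Mid-h is never reached on this path, so it doesn't affect the outcome.)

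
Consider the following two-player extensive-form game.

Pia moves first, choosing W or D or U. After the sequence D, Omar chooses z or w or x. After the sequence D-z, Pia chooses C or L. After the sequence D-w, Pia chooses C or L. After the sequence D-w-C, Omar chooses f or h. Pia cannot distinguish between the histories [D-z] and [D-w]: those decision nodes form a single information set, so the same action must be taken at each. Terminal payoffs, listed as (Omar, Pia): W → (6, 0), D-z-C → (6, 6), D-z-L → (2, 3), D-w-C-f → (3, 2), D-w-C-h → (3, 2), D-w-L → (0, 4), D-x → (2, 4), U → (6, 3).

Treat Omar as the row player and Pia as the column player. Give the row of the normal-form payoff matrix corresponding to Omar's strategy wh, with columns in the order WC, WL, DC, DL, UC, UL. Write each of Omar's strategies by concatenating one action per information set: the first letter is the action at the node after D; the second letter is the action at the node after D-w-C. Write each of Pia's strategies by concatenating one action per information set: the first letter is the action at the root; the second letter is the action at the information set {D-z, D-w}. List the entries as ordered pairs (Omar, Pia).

(6,0) (6,0) (3,2) (0,4) (6,3) (6,3)

vs WC: Pia plays W → (6, 0)
vs WL: Pia plays W → (6, 0)
vs DC: Pia plays D → Omar plays w at [D] → Pia plays C at [D-w] → Omar plays h at [D-w-C] → (3, 2)
vs DL: Pia plays D → Omar plays w at [D] → Pia plays L at [D-w] → (0, 4)
vs UC: Pia plays U → (6, 3)
vs UL: Pia plays U → (6, 3)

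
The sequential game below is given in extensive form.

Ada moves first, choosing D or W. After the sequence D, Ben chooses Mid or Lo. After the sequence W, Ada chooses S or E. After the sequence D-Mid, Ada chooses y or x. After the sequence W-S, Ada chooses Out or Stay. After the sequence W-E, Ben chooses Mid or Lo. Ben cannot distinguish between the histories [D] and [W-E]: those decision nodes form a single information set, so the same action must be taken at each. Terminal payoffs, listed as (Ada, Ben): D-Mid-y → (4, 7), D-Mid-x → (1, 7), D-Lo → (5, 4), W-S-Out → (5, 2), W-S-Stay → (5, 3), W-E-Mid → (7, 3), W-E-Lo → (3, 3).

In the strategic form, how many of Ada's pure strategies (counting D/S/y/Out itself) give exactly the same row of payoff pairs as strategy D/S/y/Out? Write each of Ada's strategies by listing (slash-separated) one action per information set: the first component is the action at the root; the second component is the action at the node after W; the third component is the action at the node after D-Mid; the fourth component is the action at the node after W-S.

Row for D/S/y/Out (columns Mid, Lo): (4,7) (5,4).
Under D/S/y/Out, Ada's choice at the node after W and at the node after W-S can never be reached regardless of what Ben does, so varying those choices leaves every outcome unchanged.
Holding the reachable choices fixed and varying the unreachable ones freely already gives 2 × 2 = 4 equivalent strategies.
No other strategy reproduces this row, so those 4 are the full class: D/S/y/Out, D/S/y/Stay, D/E/y/Out, D/E/y/Stay.

4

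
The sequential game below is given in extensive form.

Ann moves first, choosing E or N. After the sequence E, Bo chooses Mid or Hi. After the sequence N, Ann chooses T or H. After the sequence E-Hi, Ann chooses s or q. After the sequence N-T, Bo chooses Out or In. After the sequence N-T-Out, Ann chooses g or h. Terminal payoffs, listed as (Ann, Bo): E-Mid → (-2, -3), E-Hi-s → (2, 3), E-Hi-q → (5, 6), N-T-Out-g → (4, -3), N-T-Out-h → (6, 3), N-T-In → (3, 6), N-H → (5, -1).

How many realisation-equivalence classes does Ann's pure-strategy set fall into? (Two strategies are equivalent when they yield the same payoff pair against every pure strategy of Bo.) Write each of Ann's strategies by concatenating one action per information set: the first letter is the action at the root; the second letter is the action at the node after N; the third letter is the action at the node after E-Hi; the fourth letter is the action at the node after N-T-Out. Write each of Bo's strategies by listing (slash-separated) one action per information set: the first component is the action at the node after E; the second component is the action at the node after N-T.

Ann has 16 pure strategies: ETsg, ETsh, ETqg, ETqh, EHsg, EHsh, EHqg, EHqh, NTsg, NTsh, NTqg, NTqh, NHsg, NHsh, NHqg, NHqh. Columns: Mid/Out, Mid/In, Hi/Out, Hi/In.
{ETsg, ETsh, EHsg, EHsh} → row (-2,-3) (-2,-3) (2,3) (2,3)
{ETqg, ETqh, EHqg, EHqh} → row (-2,-3) (-2,-3) (5,6) (5,6)
{NTsg, NTqg} → row (4,-3) (3,6) (4,-3) (3,6)
{NTsh, NTqh} → row (6,3) (3,6) (6,3) (3,6)
{NHsg, NHsh, NHqg, NHqh} → row (5,-1) (5,-1) (5,-1) (5,-1)
That's 5 distinct rows out of 16 strategies.

5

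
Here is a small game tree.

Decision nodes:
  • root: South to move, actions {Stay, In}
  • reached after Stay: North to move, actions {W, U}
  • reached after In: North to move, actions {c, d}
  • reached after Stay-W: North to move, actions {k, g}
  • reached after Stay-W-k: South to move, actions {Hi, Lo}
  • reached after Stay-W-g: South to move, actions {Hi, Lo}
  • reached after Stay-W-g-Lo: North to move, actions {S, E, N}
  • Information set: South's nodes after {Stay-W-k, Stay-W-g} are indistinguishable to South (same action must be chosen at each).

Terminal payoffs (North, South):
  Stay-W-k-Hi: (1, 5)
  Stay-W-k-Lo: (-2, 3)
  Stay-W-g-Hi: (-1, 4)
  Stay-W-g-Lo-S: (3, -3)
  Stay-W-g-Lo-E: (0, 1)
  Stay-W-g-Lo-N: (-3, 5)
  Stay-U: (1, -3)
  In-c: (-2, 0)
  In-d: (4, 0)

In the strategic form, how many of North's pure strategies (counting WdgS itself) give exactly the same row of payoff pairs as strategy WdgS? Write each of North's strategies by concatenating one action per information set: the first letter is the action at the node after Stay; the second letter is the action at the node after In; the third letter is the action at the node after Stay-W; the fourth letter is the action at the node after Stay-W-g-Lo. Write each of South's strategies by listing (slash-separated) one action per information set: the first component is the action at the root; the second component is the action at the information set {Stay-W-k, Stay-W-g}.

1

Row for WdgS (columns Stay/Hi, Stay/Lo, In/Hi, In/Lo): (-1,4) (3,-3) (4,0) (4,0).
Every one of North's information sets is on the play path for some reply by South when North follows WdgS.
Changing the action at any of them therefore changes at least one column, so only WdgS itself gives this row.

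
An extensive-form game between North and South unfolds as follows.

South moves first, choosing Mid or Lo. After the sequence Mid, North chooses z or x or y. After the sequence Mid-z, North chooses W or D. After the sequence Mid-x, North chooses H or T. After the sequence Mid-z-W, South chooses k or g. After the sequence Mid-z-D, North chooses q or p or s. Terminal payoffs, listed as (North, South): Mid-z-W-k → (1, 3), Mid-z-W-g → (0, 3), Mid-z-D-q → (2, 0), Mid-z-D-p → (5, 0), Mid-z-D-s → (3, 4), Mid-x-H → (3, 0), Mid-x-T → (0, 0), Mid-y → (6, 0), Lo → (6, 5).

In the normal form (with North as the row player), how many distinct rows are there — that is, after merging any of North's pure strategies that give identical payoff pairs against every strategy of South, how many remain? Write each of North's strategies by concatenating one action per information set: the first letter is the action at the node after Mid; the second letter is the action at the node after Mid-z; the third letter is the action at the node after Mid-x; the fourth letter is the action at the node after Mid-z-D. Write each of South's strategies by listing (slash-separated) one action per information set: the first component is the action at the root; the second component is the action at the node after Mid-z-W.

North has 36 pure strategies: zWHq, zWHp, zWHs, zWTq, zWTp, zWTs, zDHq, zDHp, zDHs, zDTq, zDTp, zDTs, xWHq, xWHp, xWHs, xWTq, xWTp, xWTs, xDHq, xDHp, xDHs, xDTq, xDTp, xDTs, yWHq, yWHp, yWHs, yWTq, yWTp, yWTs, yDHq, yDHp, yDHs, yDTq, yDTp, yDTs. Columns: Mid/k, Mid/g, Lo/k, Lo/g.
{zWHq, zWHp, zWHs, zWTq, zWTp, zWTs} → row (1,3) (0,3) (6,5) (6,5)
{zDHq, zDTq} → row (2,0) (2,0) (6,5) (6,5)
{zDHp, zDTp} → row (5,0) (5,0) (6,5) (6,5)
{zDHs, zDTs} → row (3,4) (3,4) (6,5) (6,5)
{xWHq, xWHp, xWHs, xDHq, xDHp, xDHs} → row (3,0) (3,0) (6,5) (6,5)
{xWTq, xWTp, xWTs, xDTq, xDTp, xDTs} → row (0,0) (0,0) (6,5) (6,5)
{yWHq, yWHp, yWHs, yWTq, yWTp, yWTs, yDHq, yDHp, yDHs, yDTq, yDTp, yDTs} → row (6,0) (6,0) (6,5) (6,5)
That's 7 distinct rows out of 36 strategies.

7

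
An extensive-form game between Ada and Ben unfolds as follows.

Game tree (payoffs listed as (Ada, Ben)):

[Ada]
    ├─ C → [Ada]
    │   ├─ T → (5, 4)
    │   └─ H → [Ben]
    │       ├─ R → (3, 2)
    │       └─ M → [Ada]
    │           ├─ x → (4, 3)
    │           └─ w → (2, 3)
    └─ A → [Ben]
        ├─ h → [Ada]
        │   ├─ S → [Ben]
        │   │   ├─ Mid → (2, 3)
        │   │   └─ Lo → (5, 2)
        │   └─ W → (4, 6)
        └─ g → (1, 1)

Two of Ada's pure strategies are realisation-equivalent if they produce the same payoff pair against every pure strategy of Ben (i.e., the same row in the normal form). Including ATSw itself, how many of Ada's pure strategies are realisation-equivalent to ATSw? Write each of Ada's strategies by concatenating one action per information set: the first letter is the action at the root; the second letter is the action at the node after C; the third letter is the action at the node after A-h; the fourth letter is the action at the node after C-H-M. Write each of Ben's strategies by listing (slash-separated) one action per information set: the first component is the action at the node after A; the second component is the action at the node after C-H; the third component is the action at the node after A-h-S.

4

Row for ATSw (columns h/R/Mid, h/R/Lo, h/M/Mid, h/M/Lo, g/R/Mid, g/R/Lo, g/M/Mid, g/M/Lo): (2,3) (5,2) (2,3) (5,2) (1,1) (1,1) (1,1) (1,1).
Under ATSw, Ada's choice at the node after C and at the node after C-H-M can never be reached regardless of what Ben does, so varying those choices leaves every outcome unchanged.
Holding the reachable choices fixed and varying the unreachable ones freely already gives 2 × 2 = 4 equivalent strategies.
No other strategy reproduces this row, so those 4 are the full class: ATSx, ATSw, AHSx, AHSw.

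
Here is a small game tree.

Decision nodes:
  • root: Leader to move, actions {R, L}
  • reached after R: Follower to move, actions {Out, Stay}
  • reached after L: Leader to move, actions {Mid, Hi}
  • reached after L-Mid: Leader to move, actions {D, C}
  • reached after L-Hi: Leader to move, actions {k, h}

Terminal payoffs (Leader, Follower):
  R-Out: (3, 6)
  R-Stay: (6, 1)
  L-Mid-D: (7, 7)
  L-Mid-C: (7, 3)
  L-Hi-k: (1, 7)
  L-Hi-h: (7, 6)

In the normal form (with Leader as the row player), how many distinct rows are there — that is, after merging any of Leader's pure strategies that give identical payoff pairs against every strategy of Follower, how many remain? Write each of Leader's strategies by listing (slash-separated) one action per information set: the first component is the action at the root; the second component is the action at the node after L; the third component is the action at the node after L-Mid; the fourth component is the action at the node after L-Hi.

Leader has 16 pure strategies: R/Mid/D/k, R/Mid/D/h, R/Mid/C/k, R/Mid/C/h, R/Hi/D/k, R/Hi/D/h, R/Hi/C/k, R/Hi/C/h, L/Mid/D/k, L/Mid/D/h, L/Mid/C/k, L/Mid/C/h, L/Hi/D/k, L/Hi/D/h, L/Hi/C/k, L/Hi/C/h. Columns: Out, Stay.
{R/Mid/D/k, R/Mid/D/h, R/Mid/C/k, R/Mid/C/h, R/Hi/D/k, R/Hi/D/h, R/Hi/C/k, R/Hi/C/h} → row (3,6) (6,1)
{L/Mid/D/k, L/Mid/D/h} → row (7,7) (7,7)
{L/Mid/C/k, L/Mid/C/h} → row (7,3) (7,3)
{L/Hi/D/k, L/Hi/C/k} → row (1,7) (1,7)
{L/Hi/D/h, L/Hi/C/h} → row (7,6) (7,6)
That's 5 distinct rows out of 16 strategies.

5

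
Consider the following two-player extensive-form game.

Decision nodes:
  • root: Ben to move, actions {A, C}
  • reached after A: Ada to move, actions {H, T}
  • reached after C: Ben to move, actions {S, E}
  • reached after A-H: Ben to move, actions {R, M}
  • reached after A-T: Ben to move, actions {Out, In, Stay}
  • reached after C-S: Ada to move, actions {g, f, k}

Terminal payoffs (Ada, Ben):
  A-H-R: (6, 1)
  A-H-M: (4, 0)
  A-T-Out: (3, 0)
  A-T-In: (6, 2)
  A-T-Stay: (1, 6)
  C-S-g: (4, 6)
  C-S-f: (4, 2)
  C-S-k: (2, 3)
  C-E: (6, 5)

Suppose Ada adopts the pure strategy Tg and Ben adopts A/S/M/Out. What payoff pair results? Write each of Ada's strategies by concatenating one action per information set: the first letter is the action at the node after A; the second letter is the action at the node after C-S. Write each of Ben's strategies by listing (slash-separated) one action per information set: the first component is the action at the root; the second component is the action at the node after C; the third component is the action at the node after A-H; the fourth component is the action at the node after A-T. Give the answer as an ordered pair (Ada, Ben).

Trace the play path from the root:
  Ben plays A
  Ada plays T at [A]
  Ben plays Out at [A-T]
→ terminal payoff (3, 0).
(Ada's choice at the node after C-S is never reached on this path, so it doesn't affect the outcome.)

(3, 0)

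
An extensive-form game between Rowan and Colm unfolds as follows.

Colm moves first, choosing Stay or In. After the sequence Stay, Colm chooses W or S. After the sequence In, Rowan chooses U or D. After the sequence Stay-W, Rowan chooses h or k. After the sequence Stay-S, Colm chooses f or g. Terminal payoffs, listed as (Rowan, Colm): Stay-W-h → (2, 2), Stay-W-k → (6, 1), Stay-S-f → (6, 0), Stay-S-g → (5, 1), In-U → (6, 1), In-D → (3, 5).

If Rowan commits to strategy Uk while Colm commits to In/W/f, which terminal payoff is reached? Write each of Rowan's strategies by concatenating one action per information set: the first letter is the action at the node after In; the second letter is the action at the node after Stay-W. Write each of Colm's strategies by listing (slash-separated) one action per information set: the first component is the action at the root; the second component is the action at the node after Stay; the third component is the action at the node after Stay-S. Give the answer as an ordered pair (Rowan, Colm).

Trace the play path from the root:
  Colm plays In
  Rowan plays U at [In]
→ terminal payoff (6, 1).
(Rowan's choice at the node after Stay-W is never reached on this path, so it doesn't affect the outcome.)

(6, 1)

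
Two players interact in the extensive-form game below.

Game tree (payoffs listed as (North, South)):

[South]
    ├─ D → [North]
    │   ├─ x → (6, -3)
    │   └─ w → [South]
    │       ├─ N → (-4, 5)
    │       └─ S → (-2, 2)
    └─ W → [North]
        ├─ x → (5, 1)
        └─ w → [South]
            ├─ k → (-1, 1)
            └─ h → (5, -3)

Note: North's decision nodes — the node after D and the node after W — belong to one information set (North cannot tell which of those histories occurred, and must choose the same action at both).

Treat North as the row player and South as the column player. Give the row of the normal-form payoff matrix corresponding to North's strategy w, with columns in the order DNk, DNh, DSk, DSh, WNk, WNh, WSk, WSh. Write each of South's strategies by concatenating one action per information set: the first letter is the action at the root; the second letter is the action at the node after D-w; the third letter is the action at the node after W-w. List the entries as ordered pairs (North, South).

vs DNk: South plays D → North plays w at [D] → South plays N at [D-w] → (-4, 5)
vs DNh: South plays D → North plays w at [D] → South plays N at [D-w] → (-4, 5)
vs DSk: South plays D → North plays w at [D] → South plays S at [D-w] → (-2, 2)
vs DSh: South plays D → North plays w at [D] → South plays S at [D-w] → (-2, 2)
vs WNk: South plays W → North plays w at [W] → South plays k at [W-w] → (-1, 1)
vs WNh: South plays W → North plays w at [W] → South plays h at [W-w] → (5, -3)
vs WSk: South plays W → North plays w at [W] → South plays k at [W-w] → (-1, 1)
vs WSh: South plays W → North plays w at [W] → South plays h at [W-w] → (5, -3)

(-4,5) (-4,5) (-2,2) (-2,2) (-1,1) (5,-3) (-1,1) (5,-3)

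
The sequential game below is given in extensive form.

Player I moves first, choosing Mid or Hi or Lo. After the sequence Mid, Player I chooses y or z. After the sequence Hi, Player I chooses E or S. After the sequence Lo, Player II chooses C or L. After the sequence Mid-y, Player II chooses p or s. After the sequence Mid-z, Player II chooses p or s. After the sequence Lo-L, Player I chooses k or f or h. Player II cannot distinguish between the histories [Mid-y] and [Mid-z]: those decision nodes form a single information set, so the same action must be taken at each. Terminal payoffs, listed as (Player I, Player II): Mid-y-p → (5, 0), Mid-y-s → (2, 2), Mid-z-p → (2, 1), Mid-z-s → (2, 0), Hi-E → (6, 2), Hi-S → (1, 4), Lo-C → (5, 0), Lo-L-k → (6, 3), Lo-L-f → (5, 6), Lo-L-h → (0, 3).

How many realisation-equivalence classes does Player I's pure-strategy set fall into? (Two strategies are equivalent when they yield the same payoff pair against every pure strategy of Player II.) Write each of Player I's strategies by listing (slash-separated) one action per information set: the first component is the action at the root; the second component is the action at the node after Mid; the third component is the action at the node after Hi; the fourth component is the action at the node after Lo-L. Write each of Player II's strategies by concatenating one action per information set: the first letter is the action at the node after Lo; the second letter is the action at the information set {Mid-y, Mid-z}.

7

Player I has 36 pure strategies: Mid/y/E/k, Mid/y/E/f, Mid/y/E/h, Mid/y/S/k, Mid/y/S/f, Mid/y/S/h, Mid/z/E/k, Mid/z/E/f, Mid/z/E/h, Mid/z/S/k, Mid/z/S/f, Mid/z/S/h, Hi/y/E/k, Hi/y/E/f, Hi/y/E/h, Hi/y/S/k, Hi/y/S/f, Hi/y/S/h, Hi/z/E/k, Hi/z/E/f, Hi/z/E/h, Hi/z/S/k, Hi/z/S/f, Hi/z/S/h, Lo/y/E/k, Lo/y/E/f, Lo/y/E/h, Lo/y/S/k, Lo/y/S/f, Lo/y/S/h, Lo/z/E/k, Lo/z/E/f, Lo/z/E/h, Lo/z/S/k, Lo/z/S/f, Lo/z/S/h. Columns: Cp, Cs, Lp, Ls.
{Mid/y/E/k, Mid/y/E/f, Mid/y/E/h, Mid/y/S/k, Mid/y/S/f, Mid/y/S/h} → row (5,0) (2,2) (5,0) (2,2)
{Mid/z/E/k, Mid/z/E/f, Mid/z/E/h, Mid/z/S/k, Mid/z/S/f, Mid/z/S/h} → row (2,1) (2,0) (2,1) (2,0)
{Hi/y/E/k, Hi/y/E/f, Hi/y/E/h, Hi/z/E/k, Hi/z/E/f, Hi/z/E/h} → row (6,2) (6,2) (6,2) (6,2)
{Hi/y/S/k, Hi/y/S/f, Hi/y/S/h, Hi/z/S/k, Hi/z/S/f, Hi/z/S/h} → row (1,4) (1,4) (1,4) (1,4)
{Lo/y/E/k, Lo/y/S/k, Lo/z/E/k, Lo/z/S/k} → row (5,0) (5,0) (6,3) (6,3)
{Lo/y/E/f, Lo/y/S/f, Lo/z/E/f, Lo/z/S/f} → row (5,0) (5,0) (5,6) (5,6)
{Lo/y/E/h, Lo/y/S/h, Lo/z/E/h, Lo/z/S/h} → row (5,0) (5,0) (0,3) (0,3)
That's 7 distinct rows out of 36 strategies.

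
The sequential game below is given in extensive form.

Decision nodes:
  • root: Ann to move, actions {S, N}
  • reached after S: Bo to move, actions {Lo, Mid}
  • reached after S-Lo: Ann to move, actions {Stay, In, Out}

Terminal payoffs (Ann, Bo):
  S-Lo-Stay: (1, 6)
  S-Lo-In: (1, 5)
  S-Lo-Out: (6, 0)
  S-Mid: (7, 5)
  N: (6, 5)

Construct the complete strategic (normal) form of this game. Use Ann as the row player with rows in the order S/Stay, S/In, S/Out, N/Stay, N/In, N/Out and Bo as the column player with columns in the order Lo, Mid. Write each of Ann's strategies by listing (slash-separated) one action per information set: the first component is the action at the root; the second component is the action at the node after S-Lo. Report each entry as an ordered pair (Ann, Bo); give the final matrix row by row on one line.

S/Stay: (1,6) (7,5) | S/In: (1,5) (7,5) | S/Out: (6,0) (7,5) | N/Stay: (6,5) (6,5) | N/In: (6,5) (6,5) | N/Out: (6,5) (6,5)

             Lo      Mid
S/Stay    (1,6)    (7,5)
  S/In    (1,5)    (7,5)
 S/Out    (6,0)    (7,5)
N/Stay    (6,5)    (6,5)
  N/In    (6,5)    (6,5)
 N/Out    (6,5)    (6,5)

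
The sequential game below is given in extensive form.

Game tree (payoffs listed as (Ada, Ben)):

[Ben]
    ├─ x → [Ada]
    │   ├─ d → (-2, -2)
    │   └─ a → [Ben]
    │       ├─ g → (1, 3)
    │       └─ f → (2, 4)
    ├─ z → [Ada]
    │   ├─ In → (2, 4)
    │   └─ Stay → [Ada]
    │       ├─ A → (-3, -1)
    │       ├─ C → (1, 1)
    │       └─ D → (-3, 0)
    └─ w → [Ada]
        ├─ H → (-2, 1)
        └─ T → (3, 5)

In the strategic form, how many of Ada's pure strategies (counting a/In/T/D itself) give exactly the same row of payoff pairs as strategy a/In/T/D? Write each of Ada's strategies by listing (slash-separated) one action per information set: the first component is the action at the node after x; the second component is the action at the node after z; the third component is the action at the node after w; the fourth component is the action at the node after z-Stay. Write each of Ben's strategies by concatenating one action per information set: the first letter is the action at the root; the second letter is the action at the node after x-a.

Row for a/In/T/D (columns xg, xf, zg, zf, wg, wf): (1,3) (2,4) (2,4) (2,4) (3,5) (3,5).
Under a/In/T/D, Ada's choice at the node after z-Stay can never be reached regardless of what Ben does, so varying those choices leaves every outcome unchanged.
Holding the reachable choices fixed and varying the unreachable one freely already gives 3 equivalent strategies.
No other strategy reproduces this row, so those 3 are the full class: a/In/T/A, a/In/T/C, a/In/T/D.

3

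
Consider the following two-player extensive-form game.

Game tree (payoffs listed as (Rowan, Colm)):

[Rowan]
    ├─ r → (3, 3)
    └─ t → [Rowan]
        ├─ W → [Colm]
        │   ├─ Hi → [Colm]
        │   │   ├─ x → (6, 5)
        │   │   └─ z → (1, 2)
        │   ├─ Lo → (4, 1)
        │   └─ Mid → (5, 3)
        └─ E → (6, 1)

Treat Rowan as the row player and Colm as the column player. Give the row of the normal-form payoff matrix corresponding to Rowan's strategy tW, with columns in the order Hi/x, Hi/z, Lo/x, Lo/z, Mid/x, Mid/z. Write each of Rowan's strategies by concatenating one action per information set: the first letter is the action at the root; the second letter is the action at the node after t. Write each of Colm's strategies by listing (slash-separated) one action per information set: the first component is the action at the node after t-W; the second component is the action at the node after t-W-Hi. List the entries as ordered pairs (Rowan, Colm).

(6,5) (1,2) (4,1) (4,1) (5,3) (5,3)

vs Hi/x: Rowan plays t → Rowan plays W at [t] → Colm plays Hi at [t-W] → Colm plays x at [t-W-Hi] → (6, 5)
vs Hi/z: Rowan plays t → Rowan plays W at [t] → Colm plays Hi at [t-W] → Colm plays z at [t-W-Hi] → (1, 2)
vs Lo/x: Rowan plays t → Rowan plays W at [t] → Colm plays Lo at [t-W] → (4, 1)
vs Lo/z: Rowan plays t → Rowan plays W at [t] → Colm plays Lo at [t-W] → (4, 1)
vs Mid/x: Rowan plays t → Rowan plays W at [t] → Colm plays Mid at [t-W] → (5, 3)
vs Mid/z: Rowan plays t → Rowan plays W at [t] → Colm plays Mid at [t-W] → (5, 3)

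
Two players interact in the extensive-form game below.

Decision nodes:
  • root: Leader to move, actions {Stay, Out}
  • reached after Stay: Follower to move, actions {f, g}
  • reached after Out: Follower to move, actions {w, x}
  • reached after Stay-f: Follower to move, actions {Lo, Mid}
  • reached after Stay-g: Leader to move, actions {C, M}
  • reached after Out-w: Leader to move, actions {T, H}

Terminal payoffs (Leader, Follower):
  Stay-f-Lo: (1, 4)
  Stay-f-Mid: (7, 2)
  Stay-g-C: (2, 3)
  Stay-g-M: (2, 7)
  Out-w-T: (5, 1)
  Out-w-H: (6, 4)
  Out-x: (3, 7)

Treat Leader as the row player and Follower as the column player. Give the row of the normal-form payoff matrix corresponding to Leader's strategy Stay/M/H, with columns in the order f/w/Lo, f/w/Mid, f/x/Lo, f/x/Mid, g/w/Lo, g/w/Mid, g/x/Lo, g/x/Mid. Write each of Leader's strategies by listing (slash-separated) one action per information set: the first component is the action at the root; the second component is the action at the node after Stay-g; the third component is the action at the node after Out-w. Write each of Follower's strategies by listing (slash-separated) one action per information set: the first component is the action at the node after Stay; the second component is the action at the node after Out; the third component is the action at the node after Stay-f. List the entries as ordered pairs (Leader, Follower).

vs f/w/Lo: Leader plays Stay → Follower plays f at [Stay] → Follower plays Lo at [Stay-f] → (1, 4)
vs f/w/Mid: Leader plays Stay → Follower plays f at [Stay] → Follower plays Mid at [Stay-f] → (7, 2)
vs f/x/Lo: Leader plays Stay → Follower plays f at [Stay] → Follower plays Lo at [Stay-f] → (1, 4)
vs f/x/Mid: Leader plays Stay → Follower plays f at [Stay] → Follower plays Mid at [Stay-f] → (7, 2)
vs g/w/Lo: Leader plays Stay → Follower plays g at [Stay] → Leader plays M at [Stay-g] → (2, 7)
vs g/w/Mid: Leader plays Stay → Follower plays g at [Stay] → Leader plays M at [Stay-g] → (2, 7)
vs g/x/Lo: Leader plays Stay → Follower plays g at [Stay] → Leader plays M at [Stay-g] → (2, 7)
vs g/x/Mid: Leader plays Stay → Follower plays g at [Stay] → Leader plays M at [Stay-g] → (2, 7)

(1,4) (7,2) (1,4) (7,2) (2,7) (2,7) (2,7) (2,7)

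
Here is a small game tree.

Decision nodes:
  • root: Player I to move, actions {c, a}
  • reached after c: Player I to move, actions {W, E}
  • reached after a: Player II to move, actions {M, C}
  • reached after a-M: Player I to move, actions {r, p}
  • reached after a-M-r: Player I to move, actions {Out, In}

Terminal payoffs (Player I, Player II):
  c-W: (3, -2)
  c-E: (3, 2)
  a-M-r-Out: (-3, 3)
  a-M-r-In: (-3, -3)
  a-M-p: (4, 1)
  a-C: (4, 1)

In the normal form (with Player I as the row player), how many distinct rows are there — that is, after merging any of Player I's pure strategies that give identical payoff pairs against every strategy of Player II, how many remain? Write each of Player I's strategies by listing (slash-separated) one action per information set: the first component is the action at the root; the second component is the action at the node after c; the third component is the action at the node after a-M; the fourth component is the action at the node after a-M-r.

5

Player I has 16 pure strategies: c/W/r/Out, c/W/r/In, c/W/p/Out, c/W/p/In, c/E/r/Out, c/E/r/In, c/E/p/Out, c/E/p/In, a/W/r/Out, a/W/r/In, a/W/p/Out, a/W/p/In, a/E/r/Out, a/E/r/In, a/E/p/Out, a/E/p/In. Columns: M, C.
{c/W/r/Out, c/W/r/In, c/W/p/Out, c/W/p/In} → row (3,-2) (3,-2)
{c/E/r/Out, c/E/r/In, c/E/p/Out, c/E/p/In} → row (3,2) (3,2)
{a/W/r/Out, a/E/r/Out} → row (-3,3) (4,1)
{a/W/r/In, a/E/r/In} → row (-3,-3) (4,1)
{a/W/p/Out, a/W/p/In, a/E/p/Out, a/E/p/In} → row (4,1) (4,1)
That's 5 distinct rows out of 16 strategies.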